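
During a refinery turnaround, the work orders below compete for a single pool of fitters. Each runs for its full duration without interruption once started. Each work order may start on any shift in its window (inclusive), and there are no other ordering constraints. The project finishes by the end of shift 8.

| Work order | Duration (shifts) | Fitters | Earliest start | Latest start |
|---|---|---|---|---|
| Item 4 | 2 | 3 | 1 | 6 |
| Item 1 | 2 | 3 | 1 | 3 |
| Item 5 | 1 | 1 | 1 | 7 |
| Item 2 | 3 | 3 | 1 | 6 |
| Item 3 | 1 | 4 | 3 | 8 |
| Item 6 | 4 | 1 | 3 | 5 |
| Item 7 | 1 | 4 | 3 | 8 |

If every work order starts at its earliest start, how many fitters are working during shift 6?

At early start, shift 6 has: Item 6.
Demand: 1 = 1.

1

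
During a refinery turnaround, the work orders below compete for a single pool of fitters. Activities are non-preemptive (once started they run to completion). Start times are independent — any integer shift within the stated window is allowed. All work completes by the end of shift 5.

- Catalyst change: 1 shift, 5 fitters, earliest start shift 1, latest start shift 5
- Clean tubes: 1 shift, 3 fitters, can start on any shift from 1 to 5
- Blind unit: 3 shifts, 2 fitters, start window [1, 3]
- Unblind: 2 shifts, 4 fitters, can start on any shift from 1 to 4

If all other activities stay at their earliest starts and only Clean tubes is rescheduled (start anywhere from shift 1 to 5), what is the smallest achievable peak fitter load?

Clean tubes@1: s1:14  s2:6  s3:2  s4:0  s5:0 → peak 14
Clean tubes@2: s1:11  s2:9  s3:2  s4:0  s5:0 → peak 11
Clean tubes@3: s1:11  s2:6  s3:5  s4:0  s5:0 → peak 11
Clean tubes@4: s1:11  s2:6  s3:2  s4:3  s5:0 → peak 11
Clean tubes@5: s1:11  s2:6  s3:2  s4:0  s5:3 → peak 11
Best is Clean tubes@2, peak 11.

11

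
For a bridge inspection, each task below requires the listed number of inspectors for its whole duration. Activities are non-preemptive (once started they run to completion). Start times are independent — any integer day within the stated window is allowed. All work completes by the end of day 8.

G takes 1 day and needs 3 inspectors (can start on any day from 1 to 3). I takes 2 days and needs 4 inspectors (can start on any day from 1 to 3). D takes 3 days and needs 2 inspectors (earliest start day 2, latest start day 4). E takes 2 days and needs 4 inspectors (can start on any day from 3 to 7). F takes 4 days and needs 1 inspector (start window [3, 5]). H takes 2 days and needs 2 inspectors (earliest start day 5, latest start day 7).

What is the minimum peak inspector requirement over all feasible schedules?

Early-start (G@1, I@1, D@2, E@3, F@3, H@5) gives peak 7: d1:7  d2:6  d3:7  d4:7  d5:3  d6:3  d7:0  d8:0.
Shift I→2, D→4, E→7.
Schedule G@1, I@2, D@4, E@7, F@3, H@5: d1:3  d2:4  d3:5  d4:3  d5:5  d6:5  d7:4  d8:4 — peak 5.
Total inspector-days = 33 over 8 days ⇒ peak ≥ ⌈33/8⌉ = 5, so 5 is optimal.

5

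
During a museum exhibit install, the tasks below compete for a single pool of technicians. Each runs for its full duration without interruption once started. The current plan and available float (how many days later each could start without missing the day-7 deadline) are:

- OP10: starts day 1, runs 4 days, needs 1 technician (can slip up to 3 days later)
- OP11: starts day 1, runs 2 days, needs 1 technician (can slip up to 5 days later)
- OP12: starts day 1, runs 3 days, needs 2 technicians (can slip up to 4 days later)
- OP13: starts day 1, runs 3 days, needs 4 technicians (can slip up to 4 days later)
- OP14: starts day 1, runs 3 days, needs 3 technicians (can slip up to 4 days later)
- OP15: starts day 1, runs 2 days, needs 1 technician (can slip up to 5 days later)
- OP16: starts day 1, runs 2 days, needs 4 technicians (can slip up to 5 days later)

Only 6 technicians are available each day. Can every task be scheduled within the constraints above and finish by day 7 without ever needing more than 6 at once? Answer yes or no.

no

Total technician-days = 43; over 7 days the average is 43/7 > 6, so some day must exceed 6.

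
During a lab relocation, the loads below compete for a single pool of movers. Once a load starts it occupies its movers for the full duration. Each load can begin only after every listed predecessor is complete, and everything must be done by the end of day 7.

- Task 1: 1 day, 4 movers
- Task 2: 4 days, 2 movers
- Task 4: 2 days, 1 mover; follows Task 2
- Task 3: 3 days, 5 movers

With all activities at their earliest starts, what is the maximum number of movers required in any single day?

Early-start schedule: Task 1@1, Task 2@1, Task 4@5, Task 3@1.
Load per day: day 1: 11, day 2: 7, day 3: 7, day 4: 2, day 5: 1, day 6: 1, day 7: 0.
Peak is 11.

11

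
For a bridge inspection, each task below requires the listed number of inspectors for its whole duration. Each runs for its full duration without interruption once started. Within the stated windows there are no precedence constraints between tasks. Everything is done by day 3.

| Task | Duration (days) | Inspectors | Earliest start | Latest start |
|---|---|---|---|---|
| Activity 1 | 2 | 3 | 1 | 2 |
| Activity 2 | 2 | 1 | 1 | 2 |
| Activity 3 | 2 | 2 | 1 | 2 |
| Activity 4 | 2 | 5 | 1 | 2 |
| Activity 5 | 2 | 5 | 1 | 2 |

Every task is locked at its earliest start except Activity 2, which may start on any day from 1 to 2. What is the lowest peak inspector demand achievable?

Activity 2@1: d1:16  d2:16  d3:0 → peak 16
Activity 2@2: d1:15  d2:16  d3:1 → peak 16
Best is Activity 2@1, peak 16.

16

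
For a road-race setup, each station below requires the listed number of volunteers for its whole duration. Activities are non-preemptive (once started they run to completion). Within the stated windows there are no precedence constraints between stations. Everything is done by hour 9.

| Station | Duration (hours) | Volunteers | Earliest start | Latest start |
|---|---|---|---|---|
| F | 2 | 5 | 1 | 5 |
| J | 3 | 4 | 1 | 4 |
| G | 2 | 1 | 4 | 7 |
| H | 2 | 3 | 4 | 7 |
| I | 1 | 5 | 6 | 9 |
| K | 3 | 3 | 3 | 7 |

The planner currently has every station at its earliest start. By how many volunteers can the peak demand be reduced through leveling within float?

3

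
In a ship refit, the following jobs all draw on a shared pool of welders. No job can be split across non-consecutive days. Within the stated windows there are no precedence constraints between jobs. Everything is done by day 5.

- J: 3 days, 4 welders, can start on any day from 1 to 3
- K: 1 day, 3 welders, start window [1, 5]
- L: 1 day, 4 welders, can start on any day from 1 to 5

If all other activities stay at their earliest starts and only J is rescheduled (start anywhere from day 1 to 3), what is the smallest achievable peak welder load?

J@1: d1:11  d2:4  d3:4  d4:0  d5:0 → peak 11
J@2: d1:7  d2:4  d3:4  d4:4  d5:0 → peak 7
J@3: d1:7  d2:0  d3:4  d4:4  d5:4 → peak 7
Best is J@2, peak 7.

7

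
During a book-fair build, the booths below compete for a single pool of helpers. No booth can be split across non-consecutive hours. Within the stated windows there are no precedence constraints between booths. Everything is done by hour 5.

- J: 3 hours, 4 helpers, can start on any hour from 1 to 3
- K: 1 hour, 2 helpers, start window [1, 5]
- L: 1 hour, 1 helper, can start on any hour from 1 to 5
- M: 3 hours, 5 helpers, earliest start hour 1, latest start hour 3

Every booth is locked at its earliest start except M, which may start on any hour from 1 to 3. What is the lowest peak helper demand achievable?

M@1: h1:12  h2:9  h3:9  h4:0  h5:0 → peak 12
M@2: h1:7  h2:9  h3:9  h4:5  h5:0 → peak 9
M@3: h1:7  h2:4  h3:9  h4:5  h5:5 → peak 9
Best is M@2, peak 9.

9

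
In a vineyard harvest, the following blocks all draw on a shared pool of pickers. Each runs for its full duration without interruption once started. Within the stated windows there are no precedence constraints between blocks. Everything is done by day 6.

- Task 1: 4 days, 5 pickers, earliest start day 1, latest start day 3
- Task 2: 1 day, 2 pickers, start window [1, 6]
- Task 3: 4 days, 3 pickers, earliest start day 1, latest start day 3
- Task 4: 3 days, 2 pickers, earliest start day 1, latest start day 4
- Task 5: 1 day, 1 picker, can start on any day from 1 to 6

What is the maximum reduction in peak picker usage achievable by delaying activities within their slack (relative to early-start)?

Early-start peak: d1:13  d2:10  d3:10  d4:8  d5:0  d6:0 ⇒ 13.
Leveled (Task 1@1, Task 2@1, Task 3@1, Task 4@2, Task 5@5): d1:10  d2:10  d3:10  d4:10  d5:1  d6:0 ⇒ 10.
Reduction 13 − 10 = 3.

3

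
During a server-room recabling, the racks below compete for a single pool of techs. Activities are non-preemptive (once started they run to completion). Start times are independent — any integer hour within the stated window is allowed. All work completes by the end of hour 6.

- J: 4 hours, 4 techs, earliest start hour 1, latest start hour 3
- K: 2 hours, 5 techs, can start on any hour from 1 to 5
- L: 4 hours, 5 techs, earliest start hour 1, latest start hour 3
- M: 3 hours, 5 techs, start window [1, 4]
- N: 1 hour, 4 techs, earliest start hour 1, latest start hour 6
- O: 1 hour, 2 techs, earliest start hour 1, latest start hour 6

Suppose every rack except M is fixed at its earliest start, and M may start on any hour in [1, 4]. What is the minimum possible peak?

M@1: h1:25  h2:19  h3:14  h4:9  h5:0  h6:0 → peak 25
M@2: h1:20  h2:19  h3:14  h4:14  h5:0  h6:0 → peak 20
M@3: h1:20  h2:14  h3:14  h4:14  h5:5  h6:0 → peak 20
M@4: h1:20  h2:14  h3:9  h4:14  h5:5  h6:5 → peak 20
Best is M@2, peak 20.

20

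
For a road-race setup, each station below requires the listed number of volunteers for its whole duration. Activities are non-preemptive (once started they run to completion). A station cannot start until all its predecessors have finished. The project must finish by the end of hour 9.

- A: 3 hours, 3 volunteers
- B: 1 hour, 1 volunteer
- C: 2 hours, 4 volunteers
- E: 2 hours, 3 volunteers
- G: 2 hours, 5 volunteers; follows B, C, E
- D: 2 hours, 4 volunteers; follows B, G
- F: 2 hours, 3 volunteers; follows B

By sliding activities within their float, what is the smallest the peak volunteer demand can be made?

Early-start (A@1, B@1, C@1, E@1, G@3, D@5, F@2) gives peak 13: h1:11  h2:13  h3:11  h4:5  h5:4  h6:4  h7:0  h8:0  h9:0.
Shift C→2, E→4, G→6, D→8, F→4.
Schedule A@1, B@1, C@2, E@4, G@6, D@8, F@4: h1:4  h2:7  h3:7  h4:6  h5:6  h6:5  h7:5  h8:4  h9:4 — peak 7.

7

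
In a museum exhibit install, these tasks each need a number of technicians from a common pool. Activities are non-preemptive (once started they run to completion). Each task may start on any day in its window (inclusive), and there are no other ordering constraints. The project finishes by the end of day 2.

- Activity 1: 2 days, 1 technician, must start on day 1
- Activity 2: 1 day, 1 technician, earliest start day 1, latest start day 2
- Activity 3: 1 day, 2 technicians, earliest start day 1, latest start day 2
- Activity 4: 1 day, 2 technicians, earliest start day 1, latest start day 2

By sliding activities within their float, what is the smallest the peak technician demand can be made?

4

Early-start (Activity 1@1, Activity 2@1, Activity 3@1, Activity 4@1) gives peak 6: d1:6  d2:1.
Shift Activity 4→2.
Schedule Activity 1@1, Activity 2@1, Activity 3@1, Activity 4@2: d1:4  d2:3 — peak 4.
Total technician-days = 7 over 2 days ⇒ peak ≥ ⌈7/2⌉ = 4, so 4 is optimal.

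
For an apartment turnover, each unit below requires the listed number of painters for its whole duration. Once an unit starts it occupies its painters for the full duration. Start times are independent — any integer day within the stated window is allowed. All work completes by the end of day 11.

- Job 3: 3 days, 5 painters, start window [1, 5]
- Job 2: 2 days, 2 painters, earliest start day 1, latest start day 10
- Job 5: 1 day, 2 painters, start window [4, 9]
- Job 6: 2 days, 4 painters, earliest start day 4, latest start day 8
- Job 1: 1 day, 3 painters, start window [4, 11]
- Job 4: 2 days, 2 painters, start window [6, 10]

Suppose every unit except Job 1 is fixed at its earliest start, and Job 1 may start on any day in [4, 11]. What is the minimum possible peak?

Job 1@4: d1:7  d2:7  d3:5  d4:9  d5:4  d6:2  d7:2  d8:0  d9:0  d10:0  d11:0 → peak 9
Job 1@5: d1:7  d2:7  d3:5  d4:6  d5:7  d6:2  d7:2  d8:0  d9:0  d10:0  d11:0 → peak 7
Job 1@6: d1:7  d2:7  d3:5  d4:6  d5:4  d6:5  d7:2  d8:0  d9:0  d10:0  d11:0 → peak 7
Job 1@7: d1:7  d2:7  d3:5  d4:6  d5:4  d6:2  d7:5  d8:0  d9:0  d10:0  d11:0 → peak 7
Job 1@8: d1:7  d2:7  d3:5  d4:6  d5:4  d6:2  d7:2  d8:3  d9:0  d10:0  d11:0 → peak 7
Job 1@9: d1:7  d2:7  d3:5  d4:6  d5:4  d6:2  d7:2  d8:0  d9:3  d10:0  d11:0 → peak 7
Job 1@10: d1:7  d2:7  d3:5  d4:6  d5:4  d6:2  d7:2  d8:0  d9:0  d10:3  d11:0 → peak 7
Job 1@11: d1:7  d2:7  d3:5  d4:6  d5:4  d6:2  d7:2  d8:0  d9:0  d10:0  d11:3 → peak 7
Best is Job 1@5, peak 7.

7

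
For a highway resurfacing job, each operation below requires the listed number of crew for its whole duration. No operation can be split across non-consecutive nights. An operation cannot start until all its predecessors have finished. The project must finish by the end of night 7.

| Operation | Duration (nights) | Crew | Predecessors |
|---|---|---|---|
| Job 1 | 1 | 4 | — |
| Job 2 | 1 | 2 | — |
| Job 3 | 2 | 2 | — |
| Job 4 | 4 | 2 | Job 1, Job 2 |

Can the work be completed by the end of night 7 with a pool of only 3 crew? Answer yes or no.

no

The minimum achievable peak is 4; 3 < 4, so no feasible schedule stays within the cap.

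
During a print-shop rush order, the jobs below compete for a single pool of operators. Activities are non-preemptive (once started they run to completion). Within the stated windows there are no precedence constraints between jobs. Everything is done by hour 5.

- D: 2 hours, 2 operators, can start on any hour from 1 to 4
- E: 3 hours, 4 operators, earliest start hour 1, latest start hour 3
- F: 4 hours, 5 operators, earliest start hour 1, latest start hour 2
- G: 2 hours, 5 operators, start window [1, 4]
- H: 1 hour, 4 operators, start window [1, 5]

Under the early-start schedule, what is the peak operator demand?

Early-start schedule: D@1, E@1, F@1, G@1, H@1.
Load per hour: hour 1: 20, hour 2: 16, hour 3: 9, hour 4: 5, hour 5: 0.
Peak is 20.

20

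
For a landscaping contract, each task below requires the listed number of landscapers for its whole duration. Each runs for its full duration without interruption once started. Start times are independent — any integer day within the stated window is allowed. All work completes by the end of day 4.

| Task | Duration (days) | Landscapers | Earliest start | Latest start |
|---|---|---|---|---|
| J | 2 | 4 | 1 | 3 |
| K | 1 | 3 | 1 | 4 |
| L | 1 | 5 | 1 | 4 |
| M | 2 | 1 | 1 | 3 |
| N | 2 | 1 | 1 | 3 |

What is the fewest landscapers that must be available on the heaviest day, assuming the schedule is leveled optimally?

Early-start (J@1, K@1, L@1, M@1, N@1) gives peak 14: d1:14  d2:6  d3:0  d4:0.
Shift K→3, L→4.
Schedule J@1, K@3, L@4, M@1, N@1: d1:6  d2:6  d3:3  d4:5 — peak 6.

6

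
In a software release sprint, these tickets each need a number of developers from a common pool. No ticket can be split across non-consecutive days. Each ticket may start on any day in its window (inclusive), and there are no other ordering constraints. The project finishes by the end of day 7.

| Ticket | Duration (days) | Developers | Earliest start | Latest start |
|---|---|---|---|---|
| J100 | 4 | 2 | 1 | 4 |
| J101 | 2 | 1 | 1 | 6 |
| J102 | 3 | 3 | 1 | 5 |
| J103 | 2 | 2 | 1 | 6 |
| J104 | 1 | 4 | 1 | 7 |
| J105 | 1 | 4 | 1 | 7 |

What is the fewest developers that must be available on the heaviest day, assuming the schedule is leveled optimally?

5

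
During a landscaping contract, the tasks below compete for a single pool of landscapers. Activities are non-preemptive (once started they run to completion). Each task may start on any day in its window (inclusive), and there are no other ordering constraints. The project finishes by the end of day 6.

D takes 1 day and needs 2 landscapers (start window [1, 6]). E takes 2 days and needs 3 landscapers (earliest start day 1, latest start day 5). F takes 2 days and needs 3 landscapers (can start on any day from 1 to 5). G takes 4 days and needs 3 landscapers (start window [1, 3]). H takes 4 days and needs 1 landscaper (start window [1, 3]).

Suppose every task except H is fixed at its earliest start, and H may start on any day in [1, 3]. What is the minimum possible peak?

11

H@1: d1:12  d2:10  d3:4  d4:4  d5:0  d6:0 → peak 12
H@2: d1:11  d2:10  d3:4  d4:4  d5:1  d6:0 → peak 11
H@3: d1:11  d2:9  d3:4  d4:4  d5:1  d6:1 → peak 11
Best is H@2, peak 11.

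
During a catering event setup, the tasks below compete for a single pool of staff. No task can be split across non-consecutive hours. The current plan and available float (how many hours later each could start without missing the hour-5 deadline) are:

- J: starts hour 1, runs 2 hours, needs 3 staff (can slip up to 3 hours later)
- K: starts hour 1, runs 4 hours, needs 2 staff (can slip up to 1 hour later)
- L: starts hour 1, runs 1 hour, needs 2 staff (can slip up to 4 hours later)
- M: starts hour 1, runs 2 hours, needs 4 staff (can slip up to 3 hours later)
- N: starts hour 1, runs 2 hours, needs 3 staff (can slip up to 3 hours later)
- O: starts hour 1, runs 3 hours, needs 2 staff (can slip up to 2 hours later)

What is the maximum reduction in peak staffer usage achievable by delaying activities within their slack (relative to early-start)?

8

Early-start peak: h1:16  h2:14  h3:4  h4:2  h5:0 ⇒ 16.
Leveled (J@1, K@1, L@1, M@4, N@2, O@3): h1:7  h2:8  h3:7  h4:8  h5:6 ⇒ 8.
Reduction 16 − 8 = 8.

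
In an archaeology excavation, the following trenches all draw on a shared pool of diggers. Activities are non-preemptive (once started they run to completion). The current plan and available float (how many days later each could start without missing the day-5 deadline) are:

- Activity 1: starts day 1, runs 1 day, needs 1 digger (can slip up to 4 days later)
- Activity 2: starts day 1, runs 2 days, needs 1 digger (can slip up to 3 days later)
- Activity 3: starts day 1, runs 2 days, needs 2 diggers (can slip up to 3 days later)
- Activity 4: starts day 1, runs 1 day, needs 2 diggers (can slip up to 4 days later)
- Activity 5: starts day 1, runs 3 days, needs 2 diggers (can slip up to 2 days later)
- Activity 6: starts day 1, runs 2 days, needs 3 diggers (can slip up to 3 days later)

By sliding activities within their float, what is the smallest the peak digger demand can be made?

5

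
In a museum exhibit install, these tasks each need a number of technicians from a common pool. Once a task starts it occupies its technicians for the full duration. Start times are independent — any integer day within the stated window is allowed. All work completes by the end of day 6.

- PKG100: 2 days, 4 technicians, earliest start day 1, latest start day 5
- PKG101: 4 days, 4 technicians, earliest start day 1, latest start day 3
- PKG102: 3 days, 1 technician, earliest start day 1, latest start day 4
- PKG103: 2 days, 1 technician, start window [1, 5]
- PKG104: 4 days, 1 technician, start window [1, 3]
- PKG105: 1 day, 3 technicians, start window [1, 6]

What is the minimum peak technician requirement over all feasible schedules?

Early-start (PKG100@1, PKG101@1, PKG102@1, PKG103@1, PKG104@1, PKG105@1) gives peak 14: d1:14  d2:11  d3:6  d4:5  d5:0  d6:0.
Shift PKG101→3, PKG105→5.
Schedule PKG100@1, PKG101@3, PKG102@1, PKG103@1, PKG104@1, PKG105@5: d1:7  d2:7  d3:6  d4:5  d5:7  d6:4 — peak 7.

7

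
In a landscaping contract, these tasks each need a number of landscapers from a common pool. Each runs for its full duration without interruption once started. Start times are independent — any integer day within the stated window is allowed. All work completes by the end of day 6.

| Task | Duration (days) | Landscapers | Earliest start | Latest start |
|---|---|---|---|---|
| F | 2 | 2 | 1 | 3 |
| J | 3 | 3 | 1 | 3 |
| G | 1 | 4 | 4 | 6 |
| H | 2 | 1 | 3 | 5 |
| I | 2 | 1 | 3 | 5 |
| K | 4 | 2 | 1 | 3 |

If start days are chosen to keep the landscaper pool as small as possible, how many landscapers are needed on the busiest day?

Early-start (F@1, J@1, G@4, H@3, I@3, K@1) gives peak 8: d1:7  d2:7  d3:7  d4:8  d5:0  d6:0.
Shift H→5, I→5, K→3.
Schedule F@1, J@1, G@4, H@5, I@5, K@3: d1:5  d2:5  d3:5  d4:6  d5:4  d6:4 — peak 6.

6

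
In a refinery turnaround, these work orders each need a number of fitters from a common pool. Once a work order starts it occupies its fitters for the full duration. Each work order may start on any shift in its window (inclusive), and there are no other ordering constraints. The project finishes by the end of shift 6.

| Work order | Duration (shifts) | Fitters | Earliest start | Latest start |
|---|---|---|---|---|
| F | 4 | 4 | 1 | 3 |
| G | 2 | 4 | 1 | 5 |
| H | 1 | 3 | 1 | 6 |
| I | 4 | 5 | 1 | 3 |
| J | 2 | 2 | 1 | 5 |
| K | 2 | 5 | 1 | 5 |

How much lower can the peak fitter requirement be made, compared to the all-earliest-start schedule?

12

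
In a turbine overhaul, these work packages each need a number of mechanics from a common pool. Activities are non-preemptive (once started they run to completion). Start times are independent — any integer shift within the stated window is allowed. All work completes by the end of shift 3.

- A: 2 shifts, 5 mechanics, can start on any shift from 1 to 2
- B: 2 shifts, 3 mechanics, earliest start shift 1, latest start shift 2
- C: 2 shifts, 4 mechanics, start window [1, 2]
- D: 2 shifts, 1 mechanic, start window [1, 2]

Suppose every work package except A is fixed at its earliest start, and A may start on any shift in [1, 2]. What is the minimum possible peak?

13

A@1: s1:13  s2:13  s3:0 → peak 13
A@2: s1:8  s2:13  s3:5 → peak 13
Best is A@1, peak 13.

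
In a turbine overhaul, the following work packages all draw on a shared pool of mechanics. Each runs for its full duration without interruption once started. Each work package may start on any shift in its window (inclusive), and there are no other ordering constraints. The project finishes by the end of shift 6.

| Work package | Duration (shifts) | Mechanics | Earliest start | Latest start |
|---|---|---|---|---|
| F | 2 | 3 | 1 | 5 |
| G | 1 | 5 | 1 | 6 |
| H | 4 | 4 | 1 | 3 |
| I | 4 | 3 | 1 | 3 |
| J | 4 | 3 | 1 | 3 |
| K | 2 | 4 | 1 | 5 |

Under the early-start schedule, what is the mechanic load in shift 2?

At early start, shift 2 has: F, H, I, J, K.
Demand: 3 + 4 + 3 + 3 + 4 = 17.

17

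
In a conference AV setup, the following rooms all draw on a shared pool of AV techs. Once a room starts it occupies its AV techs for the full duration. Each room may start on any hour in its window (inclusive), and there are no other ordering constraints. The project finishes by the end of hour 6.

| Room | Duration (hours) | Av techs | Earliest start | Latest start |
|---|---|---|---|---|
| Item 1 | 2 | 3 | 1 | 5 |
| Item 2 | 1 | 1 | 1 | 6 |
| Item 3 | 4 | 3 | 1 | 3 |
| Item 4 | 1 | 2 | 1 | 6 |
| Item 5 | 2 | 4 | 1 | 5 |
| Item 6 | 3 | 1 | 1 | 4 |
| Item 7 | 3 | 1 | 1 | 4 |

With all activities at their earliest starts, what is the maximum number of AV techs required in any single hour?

15

Early-start schedule: Item 1@1, Item 2@1, Item 3@1, Item 4@1, Item 5@1, Item 6@1, Item 7@1.
Load per hour: hour 1: 15, hour 2: 12, hour 3: 5, hour 4: 3, hour 5: 0, hour 6: 0.
Peak is 15.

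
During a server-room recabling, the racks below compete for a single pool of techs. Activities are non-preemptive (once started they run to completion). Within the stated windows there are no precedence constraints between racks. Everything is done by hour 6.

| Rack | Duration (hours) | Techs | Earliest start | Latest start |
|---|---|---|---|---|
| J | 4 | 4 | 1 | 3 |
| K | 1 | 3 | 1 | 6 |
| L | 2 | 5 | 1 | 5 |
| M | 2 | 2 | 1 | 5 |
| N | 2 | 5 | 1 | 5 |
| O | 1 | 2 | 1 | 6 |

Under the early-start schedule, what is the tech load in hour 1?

21

At early start, hour 1 has: J, K, L, M, N, O.
Demand: 4 + 3 + 5 + 2 + 5 + 2 = 21.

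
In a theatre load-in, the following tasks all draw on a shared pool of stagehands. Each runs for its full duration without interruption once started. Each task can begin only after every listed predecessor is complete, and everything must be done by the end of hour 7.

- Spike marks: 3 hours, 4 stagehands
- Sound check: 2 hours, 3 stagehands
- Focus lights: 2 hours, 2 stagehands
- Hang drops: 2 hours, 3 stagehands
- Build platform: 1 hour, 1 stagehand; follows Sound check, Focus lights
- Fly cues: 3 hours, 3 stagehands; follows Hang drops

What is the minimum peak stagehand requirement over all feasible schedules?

Early-start (Spike marks@1, Sound check@1, Focus lights@1, Hang drops@1, Build platform@3, Fly cues@3) gives peak 12: h1:12  h2:12  h3:8  h4:3  h5:3  h6:0  h7:0.
Shift Focus lights→4, Hang drops→3, Build platform→6, Fly cues→5.
Schedule Spike marks@1, Sound check@1, Focus lights@4, Hang drops@3, Build platform@6, Fly cues@5: h1:7  h2:7  h3:7  h4:5  h5:5  h6:4  h7:3 — peak 7.

7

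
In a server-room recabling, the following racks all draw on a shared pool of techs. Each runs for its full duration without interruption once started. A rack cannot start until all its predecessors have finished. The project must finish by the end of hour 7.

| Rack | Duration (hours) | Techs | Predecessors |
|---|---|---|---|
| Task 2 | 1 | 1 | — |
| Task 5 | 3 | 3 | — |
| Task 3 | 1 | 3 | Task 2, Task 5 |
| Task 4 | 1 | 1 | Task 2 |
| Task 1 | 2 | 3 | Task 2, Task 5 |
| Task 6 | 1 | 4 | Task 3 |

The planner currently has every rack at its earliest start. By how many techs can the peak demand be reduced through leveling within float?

3

Early-start peak: h1:4  h2:4  h3:3  h4:6  h5:7  h6:0  h7:0 ⇒ 7.
Leveled (Task 2@1, Task 5@1, Task 3@4, Task 4@2, Task 1@5, Task 6@7): h1:4  h2:4  h3:3  h4:3  h5:3  h6:3  h7:4 ⇒ 4.
Reduction 7 − 4 = 3.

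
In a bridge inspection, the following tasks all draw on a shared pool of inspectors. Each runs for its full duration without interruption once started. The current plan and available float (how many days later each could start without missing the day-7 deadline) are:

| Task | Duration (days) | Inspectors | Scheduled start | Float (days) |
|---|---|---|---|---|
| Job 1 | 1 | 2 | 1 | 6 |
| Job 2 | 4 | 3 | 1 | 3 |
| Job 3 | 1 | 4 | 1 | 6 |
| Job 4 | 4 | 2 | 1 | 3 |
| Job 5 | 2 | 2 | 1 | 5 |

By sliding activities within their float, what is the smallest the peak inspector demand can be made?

5

Early-start (Job 1@1, Job 2@1, Job 3@1, Job 4@1, Job 5@1) gives peak 13: d1:13  d2:7  d3:5  d4:5  d5:0  d6:0  d7:0.
Shift Job 3→7, Job 4→2, Job 5→5.
Schedule Job 1@1, Job 2@1, Job 3@7, Job 4@2, Job 5@5: d1:5  d2:5  d3:5  d4:5  d5:4  d6:2  d7:4 — peak 5.
Total inspector-days = 30 over 7 days ⇒ peak ≥ ⌈30/7⌉ = 5, so 5 is optimal.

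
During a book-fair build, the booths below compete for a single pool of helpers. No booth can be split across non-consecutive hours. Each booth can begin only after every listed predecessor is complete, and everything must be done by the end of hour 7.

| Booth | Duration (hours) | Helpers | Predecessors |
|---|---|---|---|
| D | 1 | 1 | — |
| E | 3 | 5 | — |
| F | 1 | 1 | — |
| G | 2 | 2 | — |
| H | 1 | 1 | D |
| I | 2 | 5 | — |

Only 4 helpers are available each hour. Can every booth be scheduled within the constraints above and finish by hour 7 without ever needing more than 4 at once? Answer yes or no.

no

Total helper-hours = 32; over 7 hours the average is 32/7 > 4, so some hour must exceed 4.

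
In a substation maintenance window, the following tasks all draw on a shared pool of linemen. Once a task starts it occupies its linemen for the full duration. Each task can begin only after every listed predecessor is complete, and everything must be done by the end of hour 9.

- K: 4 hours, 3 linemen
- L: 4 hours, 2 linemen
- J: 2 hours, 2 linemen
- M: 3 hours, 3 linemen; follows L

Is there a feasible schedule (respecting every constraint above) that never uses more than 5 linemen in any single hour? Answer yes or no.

yes

Schedule K@1, L@1, J@5, M@5: h1:5  h2:5  h3:5  h4:5  h5:5  h6:5  h7:3  h8:0  h9:0 — peak 5 ≤ 5.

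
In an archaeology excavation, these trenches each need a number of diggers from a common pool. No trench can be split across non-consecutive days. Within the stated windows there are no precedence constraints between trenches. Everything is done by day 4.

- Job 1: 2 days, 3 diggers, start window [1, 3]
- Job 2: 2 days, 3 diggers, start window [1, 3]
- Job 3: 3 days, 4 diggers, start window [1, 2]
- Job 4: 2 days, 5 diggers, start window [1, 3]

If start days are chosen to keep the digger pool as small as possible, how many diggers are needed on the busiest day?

10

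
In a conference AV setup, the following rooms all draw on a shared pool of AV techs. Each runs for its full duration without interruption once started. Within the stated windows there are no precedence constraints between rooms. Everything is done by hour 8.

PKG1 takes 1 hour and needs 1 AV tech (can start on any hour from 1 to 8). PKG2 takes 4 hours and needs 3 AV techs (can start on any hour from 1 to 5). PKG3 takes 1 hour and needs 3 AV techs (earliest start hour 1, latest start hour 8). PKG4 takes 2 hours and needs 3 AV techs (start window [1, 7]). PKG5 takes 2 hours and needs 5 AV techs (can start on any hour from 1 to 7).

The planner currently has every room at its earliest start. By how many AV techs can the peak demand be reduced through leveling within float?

Early-start peak: h1:15  h2:11  h3:3  h4:3  h5:0  h6:0  h7:0  h8:0 ⇒ 15.
Leveled (PKG1@1, PKG2@1, PKG3@2, PKG4@3, PKG5@5): h1:4  h2:6  h3:6  h4:6  h5:5  h6:5  h7:0  h8:0 ⇒ 6.
Reduction 15 − 6 = 9.

9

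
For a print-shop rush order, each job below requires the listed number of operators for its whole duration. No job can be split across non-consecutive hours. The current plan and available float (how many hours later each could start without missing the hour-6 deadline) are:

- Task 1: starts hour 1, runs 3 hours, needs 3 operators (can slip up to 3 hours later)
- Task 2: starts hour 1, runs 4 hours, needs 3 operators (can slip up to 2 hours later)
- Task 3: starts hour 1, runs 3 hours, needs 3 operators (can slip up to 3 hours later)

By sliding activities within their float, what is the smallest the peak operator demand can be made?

6

Early-start (Task 1@1, Task 2@1, Task 3@1) gives peak 9: h1:9  h2:9  h3:9  h4:3  h5:0  h6:0.
Shift Task 3→4.
Schedule Task 1@1, Task 2@1, Task 3@4: h1:6  h2:6  h3:6  h4:6  h5:3  h6:3 — peak 6.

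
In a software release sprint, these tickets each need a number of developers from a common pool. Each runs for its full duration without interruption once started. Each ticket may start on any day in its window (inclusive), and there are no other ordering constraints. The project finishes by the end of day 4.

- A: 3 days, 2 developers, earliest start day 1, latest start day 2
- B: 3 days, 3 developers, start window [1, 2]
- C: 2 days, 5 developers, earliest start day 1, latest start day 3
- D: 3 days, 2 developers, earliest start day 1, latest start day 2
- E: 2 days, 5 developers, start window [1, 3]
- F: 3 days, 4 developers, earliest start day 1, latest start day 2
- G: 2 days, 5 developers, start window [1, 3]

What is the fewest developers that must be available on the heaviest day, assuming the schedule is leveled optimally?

21

Early-start (A@1, B@1, C@1, D@1, E@1, F@1, G@1) gives peak 26: d1:26  d2:26  d3:11  d4:0.
Shift G→3.
Schedule A@1, B@1, C@1, D@1, E@1, F@1, G@3: d1:21  d2:21  d3:16  d4:5 — peak 21.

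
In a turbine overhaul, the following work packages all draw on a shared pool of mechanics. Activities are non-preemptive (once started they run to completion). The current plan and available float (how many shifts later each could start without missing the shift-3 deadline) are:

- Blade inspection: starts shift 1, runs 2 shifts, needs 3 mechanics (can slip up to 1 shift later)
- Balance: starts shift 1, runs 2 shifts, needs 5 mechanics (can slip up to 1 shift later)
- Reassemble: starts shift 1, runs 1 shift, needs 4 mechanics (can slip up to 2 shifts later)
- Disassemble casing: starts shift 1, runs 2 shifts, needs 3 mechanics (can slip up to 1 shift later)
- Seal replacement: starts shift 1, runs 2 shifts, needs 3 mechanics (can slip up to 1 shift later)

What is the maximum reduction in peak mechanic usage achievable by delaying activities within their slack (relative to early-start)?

4

Early-start peak: s1:18  s2:14  s3:0 ⇒ 18.
Leveled (Blade inspection@1, Balance@1, Reassemble@1, Disassemble casing@2, Seal replacement@2): s1:12  s2:14  s3:6 ⇒ 14.
Reduction 18 − 14 = 4.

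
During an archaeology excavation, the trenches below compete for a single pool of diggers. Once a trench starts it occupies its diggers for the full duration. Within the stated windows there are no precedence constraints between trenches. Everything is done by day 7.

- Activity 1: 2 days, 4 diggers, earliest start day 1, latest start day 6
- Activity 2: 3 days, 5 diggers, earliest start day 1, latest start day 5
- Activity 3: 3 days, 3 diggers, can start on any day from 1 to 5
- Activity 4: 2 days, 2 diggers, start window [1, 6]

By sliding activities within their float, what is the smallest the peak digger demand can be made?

7

Early-start (Activity 1@1, Activity 2@1, Activity 3@1, Activity 4@1) gives peak 14: d1:14  d2:14  d3:8  d4:0  d5:0  d6:0  d7:0.
Shift Activity 2→4, Activity 4→3.
Schedule Activity 1@1, Activity 2@4, Activity 3@1, Activity 4@3: d1:7  d2:7  d3:5  d4:7  d5:5  d6:5  d7:0 — peak 7.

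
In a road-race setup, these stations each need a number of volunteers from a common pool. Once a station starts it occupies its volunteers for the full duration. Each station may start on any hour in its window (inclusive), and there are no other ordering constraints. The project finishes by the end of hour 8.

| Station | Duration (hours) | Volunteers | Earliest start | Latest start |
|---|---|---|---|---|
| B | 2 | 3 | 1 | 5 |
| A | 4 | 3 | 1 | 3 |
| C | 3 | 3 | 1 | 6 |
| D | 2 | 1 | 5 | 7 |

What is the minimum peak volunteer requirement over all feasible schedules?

Early-start (B@1, A@1, C@1, D@5) gives peak 9: h1:9  h2:9  h3:6  h4:3  h5:1  h6:1  h7:0  h8:0.
Shift C→3.
Schedule B@1, A@1, C@3, D@5: h1:6  h2:6  h3:6  h4:6  h5:4  h6:1  h7:0  h8:0 — peak 6.

6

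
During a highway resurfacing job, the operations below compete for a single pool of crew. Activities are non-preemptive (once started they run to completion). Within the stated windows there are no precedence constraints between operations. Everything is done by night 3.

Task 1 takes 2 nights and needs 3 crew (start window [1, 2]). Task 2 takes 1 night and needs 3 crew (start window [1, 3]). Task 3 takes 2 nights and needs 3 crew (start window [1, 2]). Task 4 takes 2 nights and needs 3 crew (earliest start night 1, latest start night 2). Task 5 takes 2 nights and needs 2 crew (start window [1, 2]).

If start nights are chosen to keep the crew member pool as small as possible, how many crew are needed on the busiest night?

11

Early-start (Task 1@1, Task 2@1, Task 3@1, Task 4@1, Task 5@1) gives peak 14: n1:14  n2:11  n3:0.
Shift Task 4→2.
Schedule Task 1@1, Task 2@1, Task 3@1, Task 4@2, Task 5@1: n1:11  n2:11  n3:3 — peak 11.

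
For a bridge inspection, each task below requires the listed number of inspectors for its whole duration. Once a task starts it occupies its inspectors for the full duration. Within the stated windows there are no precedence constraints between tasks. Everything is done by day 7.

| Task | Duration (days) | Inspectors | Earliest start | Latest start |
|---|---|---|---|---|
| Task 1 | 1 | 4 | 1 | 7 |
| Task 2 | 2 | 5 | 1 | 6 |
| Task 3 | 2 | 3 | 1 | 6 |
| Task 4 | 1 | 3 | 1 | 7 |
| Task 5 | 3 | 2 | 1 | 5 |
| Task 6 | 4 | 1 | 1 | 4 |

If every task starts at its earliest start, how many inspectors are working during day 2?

At early start, day 2 has: Task 2, Task 3, Task 5, Task 6.
Demand: 5 + 3 + 2 + 1 = 11.

11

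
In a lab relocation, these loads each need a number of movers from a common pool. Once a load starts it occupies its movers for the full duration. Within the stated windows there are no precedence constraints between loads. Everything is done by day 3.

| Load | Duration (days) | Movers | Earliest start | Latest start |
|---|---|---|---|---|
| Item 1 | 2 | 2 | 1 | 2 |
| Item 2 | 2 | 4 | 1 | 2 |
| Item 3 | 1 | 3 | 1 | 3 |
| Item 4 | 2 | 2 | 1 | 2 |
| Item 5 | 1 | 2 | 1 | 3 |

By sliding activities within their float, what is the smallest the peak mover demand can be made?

8

Early-start (Item 1@1, Item 2@1, Item 3@1, Item 4@1, Item 5@1) gives peak 13: d1:13  d2:8  d3:0.
Shift Item 3→3, Item 5→3.
Schedule Item 1@1, Item 2@1, Item 3@3, Item 4@1, Item 5@3: d1:8  d2:8  d3:5 — peak 8.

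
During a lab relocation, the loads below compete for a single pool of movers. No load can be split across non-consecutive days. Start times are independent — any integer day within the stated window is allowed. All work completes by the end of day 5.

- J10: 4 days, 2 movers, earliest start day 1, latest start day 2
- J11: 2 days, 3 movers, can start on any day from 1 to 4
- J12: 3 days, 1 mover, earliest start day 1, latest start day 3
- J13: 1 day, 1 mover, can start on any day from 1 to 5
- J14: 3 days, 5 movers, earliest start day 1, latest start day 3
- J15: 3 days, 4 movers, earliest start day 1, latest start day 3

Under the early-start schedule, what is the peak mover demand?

Early-start schedule: J10@1, J11@1, J12@1, J13@1, J14@1, J15@1.
Load per day: day 1: 16, day 2: 15, day 3: 12, day 4: 2, day 5: 0.
Peak is 16.

16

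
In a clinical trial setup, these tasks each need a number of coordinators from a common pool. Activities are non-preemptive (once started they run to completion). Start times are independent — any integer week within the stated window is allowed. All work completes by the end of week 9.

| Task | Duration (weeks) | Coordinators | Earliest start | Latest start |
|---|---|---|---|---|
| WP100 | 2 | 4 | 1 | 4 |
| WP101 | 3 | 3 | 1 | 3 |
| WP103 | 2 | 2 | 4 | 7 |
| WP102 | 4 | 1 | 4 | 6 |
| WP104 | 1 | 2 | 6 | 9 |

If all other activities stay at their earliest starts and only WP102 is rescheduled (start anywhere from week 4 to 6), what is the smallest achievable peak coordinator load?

7

WP102@4: w1:7  w2:7  w3:3  w4:3  w5:3  w6:3  w7:1  w8:0  w9:0 → peak 7
WP102@5: w1:7  w2:7  w3:3  w4:2  w5:3  w6:3  w7:1  w8:1  w9:0 → peak 7
WP102@6: w1:7  w2:7  w3:3  w4:2  w5:2  w6:3  w7:1  w8:1  w9:1 → peak 7
Best is WP102@4, peak 7.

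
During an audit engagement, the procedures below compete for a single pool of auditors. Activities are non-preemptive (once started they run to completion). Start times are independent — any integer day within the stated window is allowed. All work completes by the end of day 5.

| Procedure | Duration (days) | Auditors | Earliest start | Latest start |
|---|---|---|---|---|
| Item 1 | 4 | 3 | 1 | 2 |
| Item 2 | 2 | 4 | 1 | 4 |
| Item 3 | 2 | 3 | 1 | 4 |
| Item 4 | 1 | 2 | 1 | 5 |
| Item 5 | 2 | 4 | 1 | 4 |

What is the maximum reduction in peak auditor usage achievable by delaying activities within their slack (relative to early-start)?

Early-start peak: d1:16  d2:14  d3:3  d4:3  d5:0 ⇒ 16.
Leveled (Item 1@1, Item 2@1, Item 3@1, Item 4@3, Item 5@3): d1:10  d2:10  d3:9  d4:7  d5:0 ⇒ 10.
Reduction 16 − 10 = 6.

6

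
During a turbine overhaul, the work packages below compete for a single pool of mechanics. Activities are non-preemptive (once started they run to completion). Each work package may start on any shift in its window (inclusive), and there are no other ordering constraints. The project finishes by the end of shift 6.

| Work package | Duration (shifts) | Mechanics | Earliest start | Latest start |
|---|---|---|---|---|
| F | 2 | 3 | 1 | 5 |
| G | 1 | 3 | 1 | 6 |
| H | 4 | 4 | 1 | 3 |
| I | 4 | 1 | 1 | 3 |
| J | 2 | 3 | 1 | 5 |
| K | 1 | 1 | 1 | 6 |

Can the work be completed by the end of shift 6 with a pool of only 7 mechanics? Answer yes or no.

Schedule F@1, G@1, H@3, I@1, J@5, K@2: s1:7  s2:5  s3:5  s4:5  s5:7  s6:7 — peak 7 ≤ 7.

yes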